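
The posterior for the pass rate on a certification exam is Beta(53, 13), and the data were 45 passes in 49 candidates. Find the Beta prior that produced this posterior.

A Beta(a, b) prior with s successes and f failures in binomial data gives a Beta(a+s, b+f) posterior.
Subtract the data counts: 53−45=8, 13−4=9.

Beta(8, 9)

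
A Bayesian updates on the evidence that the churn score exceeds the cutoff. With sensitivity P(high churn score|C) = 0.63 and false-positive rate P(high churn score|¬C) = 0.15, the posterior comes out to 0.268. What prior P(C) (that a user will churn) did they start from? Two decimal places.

P(C) = 0.08

In odds form, posterior odds = prior odds × likelihood ratio, so prior odds = posterior odds ÷ LR.
Posterior odds = 0.268/(1−0.268) = 0.3661. LR = 0.63/0.15 = 4.2000.
Prior odds = 0.3661/4.2000 = 0.0872, so P(C) = 0.0872/(1+0.0872) ≈ 0.08.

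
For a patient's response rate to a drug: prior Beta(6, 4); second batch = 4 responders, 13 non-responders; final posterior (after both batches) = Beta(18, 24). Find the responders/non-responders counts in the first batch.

Sequential conjugate updates are equivalent to a single update on the pooled data, so total successes = posterior α − prior α and total failures = posterior β − prior β.
Total across both batches: 18−6=12 responders, 24−4=20 non-responders.
Subtract the second batch: 12−4=8 responders and 20−13=7 non-responders.

8 responders and 7 non-responders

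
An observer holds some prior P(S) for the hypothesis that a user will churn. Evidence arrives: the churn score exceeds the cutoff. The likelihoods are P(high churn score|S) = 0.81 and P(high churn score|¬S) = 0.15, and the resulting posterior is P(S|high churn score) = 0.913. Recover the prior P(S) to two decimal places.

Bayes' rule in odds form gives O(S|E) = O(S)·[P(E|S)/P(E|¬S)], hence O(S) = O(S|E)/LR.
Posterior odds = 0.913/(1−0.913) = 10.4943. LR = 0.81/0.15 = 5.4000.
Prior odds = 10.4943/5.4000 = 1.9434, so P(S) = 1.9434/(1+1.9434) ≈ 0.66.

P(S) = 0.66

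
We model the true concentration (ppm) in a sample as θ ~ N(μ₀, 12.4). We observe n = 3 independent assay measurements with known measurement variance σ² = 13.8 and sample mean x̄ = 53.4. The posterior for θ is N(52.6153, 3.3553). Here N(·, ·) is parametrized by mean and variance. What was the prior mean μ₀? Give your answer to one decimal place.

With known observation variance, the Normal–Normal posterior has precision τ_n = τ₀ + n/σ² and mean μ_n = (τ₀μ₀ + (n/σ²)x̄)/τ_n.
Here τ₀ = 1/12.4 = 0.080645 and τ_data = 3/13.8 = 0.217391, so τ_n = 0.298036.
Rearranging for μ₀: μ₀ = (μ_n·τ_n − τ_data·x̄)/τ₀ = (52.6153·0.298036 − 0.217391·53.4) / 0.080645 = 4.072574/0.080645 ≈ 50.5.

μ₀ = 50.5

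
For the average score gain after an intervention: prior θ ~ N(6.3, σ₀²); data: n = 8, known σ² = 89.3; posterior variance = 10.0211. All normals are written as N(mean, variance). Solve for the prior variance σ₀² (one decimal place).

Posterior precision equals prior precision plus data precision: 1/σ_n² = 1/σ₀² + n/σ².
So 1/σ₀² = 1/10.0211 − 8/89.3 = 0.099789 − 0.089586 = 0.010203.
Hence σ₀² = 1/0.010203 ≈ 98.0.

σ₀² = 98.0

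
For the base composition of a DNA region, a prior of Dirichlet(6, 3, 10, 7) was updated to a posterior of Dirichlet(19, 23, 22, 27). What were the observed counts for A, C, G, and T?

counts (13, 20, 12, 20)

For a Dirichlet(α) prior with multinomial counts c, the posterior is Dirichlet(α + c) componentwise.
Counts are posterior − prior componentwise: 19−6=13, 23−3=20, 22−10=12, 27−7=20.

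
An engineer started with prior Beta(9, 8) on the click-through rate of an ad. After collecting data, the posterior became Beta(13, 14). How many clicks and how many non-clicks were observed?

Beta is conjugate to the binomial likelihood: posterior = Beta(a+s, b+f).
Match parameters: s=13−9=4, f=14−8=6.

4 clicks and 6 non-clicks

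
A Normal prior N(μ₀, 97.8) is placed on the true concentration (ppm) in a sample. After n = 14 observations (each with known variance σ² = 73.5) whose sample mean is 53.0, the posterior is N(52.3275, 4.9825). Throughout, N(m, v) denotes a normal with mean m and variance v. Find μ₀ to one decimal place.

μ₀ = 39.8

The posterior mean is a precision-weighted average: μ_n = (τ₀μ₀ + τ_data·x̄)/(τ₀+τ_data), with τ₀=1/σ₀² and τ_data=n/σ².
Here τ₀ = 1/97.8 = 0.010225 and τ_data = 14/73.5 = 0.190476, so τ_n = 0.200701.
Rearranging for μ₀: μ₀ = (μ_n·τ_n − τ_data·x̄)/τ₀ = (52.3275·0.200701 − 0.190476·53.0) / 0.010225 = 0.406954/0.010225 ≈ 39.8.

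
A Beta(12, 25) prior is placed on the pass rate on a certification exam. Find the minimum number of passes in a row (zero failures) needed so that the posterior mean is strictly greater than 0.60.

After k passes and 0 failures the posterior is Beta(12+k, 25), with mean (12+k)/(12+25+k).
Set (12+k)/(37+k) > 0.60 and solve: k > (0.60·37 − 12)/(1 − 0.60) = 25.500.
The smallest integer exceeding 25.500 is 26.

k = 26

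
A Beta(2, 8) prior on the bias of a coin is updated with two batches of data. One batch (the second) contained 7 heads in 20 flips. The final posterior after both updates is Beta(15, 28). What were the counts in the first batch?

Because Beta–binomial updating is additive in the counts, the combined data contributed (α_post−α_prior, β_post−β_prior) successes and failures.
Total across both batches: 15−2=13 heads, 28−8=20 tails.
Subtract the second batch: 13−7=6 heads and 20−13=7 tails.

6 heads and 7 tails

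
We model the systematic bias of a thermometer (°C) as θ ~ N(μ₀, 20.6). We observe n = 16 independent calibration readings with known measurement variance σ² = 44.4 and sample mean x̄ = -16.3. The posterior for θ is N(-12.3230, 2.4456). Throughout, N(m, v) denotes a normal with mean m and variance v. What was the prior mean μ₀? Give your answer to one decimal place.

μ₀ = 17.2

The posterior mean is a precision-weighted average: μ_n = (τ₀μ₀ + τ_data·x̄)/(τ₀+τ_data), with τ₀=1/σ₀² and τ_data=n/σ².
Here τ₀ = 1/20.6 = 0.048544 and τ_data = 16/44.4 = 0.360360, so τ_n = 0.408904.
Rearranging for μ₀: μ₀ = (μ_n·τ_n − τ_data·x̄)/τ₀ = (-12.3230·0.408904 − 0.360360·-16.3) / 0.048544 = 0.834944/0.048544 ≈ 17.2.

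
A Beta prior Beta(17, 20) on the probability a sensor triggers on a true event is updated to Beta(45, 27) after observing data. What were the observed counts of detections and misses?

Under Beta–binomial conjugacy the posterior parameters are (α+s, β+f).
So s = 45 − 17 = 28 and f = 27 − 20 = 7.

28 detections and 7 misses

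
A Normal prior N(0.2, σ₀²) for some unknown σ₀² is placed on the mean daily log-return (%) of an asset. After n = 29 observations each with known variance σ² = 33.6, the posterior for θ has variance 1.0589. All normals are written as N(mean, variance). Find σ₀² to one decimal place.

σ₀² = 12.3

For the Normal–Normal model with known σ², precisions add: τ_n = τ₀ + n/σ².
So 1/σ₀² = 1/1.0589 − 29/33.6 = 0.944376 − 0.863095 = 0.081281.
Hence σ₀² = 1/0.081281 ≈ 12.3.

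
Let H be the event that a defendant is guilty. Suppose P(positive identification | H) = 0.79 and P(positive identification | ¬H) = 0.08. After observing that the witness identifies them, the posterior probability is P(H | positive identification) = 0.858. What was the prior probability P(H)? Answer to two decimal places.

P(H) = 0.38

Bayes' rule in odds form gives O(H|E) = O(H)·[P(E|H)/P(E|¬H)], hence O(H) = O(H|E)/LR.
Posterior odds = 0.858/(1−0.858) = 6.0423. LR = 0.79/0.08 = 9.8750.
Prior odds = 6.0423/9.8750 = 0.6119, so P(H) = 0.6119/(1+0.6119) ≈ 0.38.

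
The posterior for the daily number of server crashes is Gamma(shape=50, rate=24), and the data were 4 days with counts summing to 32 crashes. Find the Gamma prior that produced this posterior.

Gamma(shape=18, rate=20)

Gamma–Poisson conjugacy: posterior shape = α + Σxᵢ, posterior rate = β + n.
So α = 50 − 32 = 18 and β = 24 − 4 = 20.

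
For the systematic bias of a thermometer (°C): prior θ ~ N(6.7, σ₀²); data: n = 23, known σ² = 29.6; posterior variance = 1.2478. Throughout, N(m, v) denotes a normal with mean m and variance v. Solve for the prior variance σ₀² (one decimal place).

Posterior precision equals prior precision plus data precision: 1/σ_n² = 1/σ₀² + n/σ².
So 1/σ₀² = 1/1.2478 − 23/29.6 = 0.801410 − 0.777027 = 0.024383.
Hence σ₀² = 1/0.024383 ≈ 41.0.

σ₀² = 41.0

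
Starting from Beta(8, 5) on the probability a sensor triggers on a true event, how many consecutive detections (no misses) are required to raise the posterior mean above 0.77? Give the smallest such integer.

k = 9

After k detections and 0 misses the posterior is Beta(8+k, 5), with mean (8+k)/(8+5+k).
Set (8+k)/(13+k) > 0.77 and solve: k > (0.77·13 − 8)/(1 − 0.77) = 8.739.
The smallest integer exceeding 8.739 is 9.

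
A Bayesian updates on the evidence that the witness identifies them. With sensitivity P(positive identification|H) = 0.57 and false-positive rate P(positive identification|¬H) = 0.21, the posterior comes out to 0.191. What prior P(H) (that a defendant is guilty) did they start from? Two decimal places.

P(H) = 0.08

Bayes' rule in odds form gives O(H|E) = O(H)·[P(E|H)/P(E|¬H)], hence O(H) = O(H|E)/LR.
Posterior odds = 0.191/(1−0.191) = 0.2361. LR = 0.57/0.21 = 2.7143.
Prior odds = 0.2361/2.7143 = 0.0870, so P(H) = 0.0870/(1+0.0870) ≈ 0.08.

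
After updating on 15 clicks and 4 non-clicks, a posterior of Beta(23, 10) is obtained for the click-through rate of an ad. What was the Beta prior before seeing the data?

Under Beta–binomial conjugacy the posterior parameters are (α+s, β+f).
Subtract the data counts: 23−15=8, 10−4=6.

Beta(8, 6)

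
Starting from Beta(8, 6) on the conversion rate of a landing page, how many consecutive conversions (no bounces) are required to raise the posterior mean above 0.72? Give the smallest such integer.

k = 8

After k conversions and 0 bounces the posterior is Beta(8+k, 6), with mean (8+k)/(8+6+k).
Set (8+k)/(14+k) > 0.72 and solve: k > (0.72·14 − 8)/(1 − 0.72) = 7.429.
The smallest integer exceeding 7.429 is 8.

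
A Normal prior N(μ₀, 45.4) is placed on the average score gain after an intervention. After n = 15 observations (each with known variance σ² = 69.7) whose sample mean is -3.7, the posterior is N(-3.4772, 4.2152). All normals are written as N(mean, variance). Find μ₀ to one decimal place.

μ₀ = -1.3

The posterior mean is a precision-weighted average: μ_n = (τ₀μ₀ + τ_data·x̄)/(τ₀+τ_data), with τ₀=1/σ₀² and τ_data=n/σ².
Here τ₀ = 1/45.4 = 0.022026 and τ_data = 15/69.7 = 0.215208, so τ_n = 0.237234.
Rearranging for μ₀: μ₀ = (μ_n·τ_n − τ_data·x̄)/τ₀ = (-3.4772·0.237234 − 0.215208·-3.7) / 0.022026 = -0.028640/0.022026 ≈ -1.3.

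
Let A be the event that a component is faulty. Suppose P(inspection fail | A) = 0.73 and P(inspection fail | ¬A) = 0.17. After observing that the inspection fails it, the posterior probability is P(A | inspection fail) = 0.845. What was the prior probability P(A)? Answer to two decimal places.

P(A) = 0.56

Bayes' rule in odds form gives O(A|E) = O(A)·[P(E|A)/P(E|¬A)], hence O(A) = O(A|E)/LR.
Posterior odds = 0.845/(1−0.845) = 5.4516. LR = 0.73/0.17 = 4.2941.
Prior odds = 5.4516/4.2941 = 1.2696, so P(A) = 1.2696/(1+1.2696) ≈ 0.56.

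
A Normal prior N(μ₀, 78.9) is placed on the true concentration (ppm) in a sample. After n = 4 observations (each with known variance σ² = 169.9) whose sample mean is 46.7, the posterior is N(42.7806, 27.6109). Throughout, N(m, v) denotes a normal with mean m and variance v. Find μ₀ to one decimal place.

μ₀ = 35.5

The posterior mean is a precision-weighted average: μ_n = (τ₀μ₀ + τ_data·x̄)/(τ₀+τ_data), with τ₀=1/σ₀² and τ_data=n/σ².
Here τ₀ = 1/78.9 = 0.012674 and τ_data = 4/169.9 = 0.023543, so τ_n = 0.036217.
Rearranging for μ₀: μ₀ = (μ_n·τ_n − τ_data·x̄)/τ₀ = (42.7806·0.036217 − 0.023543·46.7) / 0.012674 = 0.449927/0.012674 ≈ 35.5.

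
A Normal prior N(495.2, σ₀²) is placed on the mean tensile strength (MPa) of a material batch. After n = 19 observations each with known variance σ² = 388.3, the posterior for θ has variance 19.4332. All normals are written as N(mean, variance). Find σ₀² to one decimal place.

For the Normal–Normal model with known σ², precisions add: τ_n = τ₀ + n/σ².
So 1/σ₀² = 1/19.4332 − 19/388.3 = 0.051458 − 0.048931 = 0.002527.
Hence σ₀² = 1/0.002527 ≈ 395.7.

σ₀² = 395.7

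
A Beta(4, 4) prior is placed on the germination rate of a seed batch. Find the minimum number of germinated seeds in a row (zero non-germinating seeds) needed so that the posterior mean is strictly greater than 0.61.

After k germinated seeds and 0 non-germinating seeds the posterior is Beta(4+k, 4), with mean (4+k)/(4+4+k).
Set (4+k)/(8+k) > 0.61 and solve: k > (0.61·8 − 4)/(1 − 0.61) = 2.256.
The smallest integer exceeding 2.256 is 3, and checking k=3: (7)/(11) = 0.6364 > 0.61.

k = 3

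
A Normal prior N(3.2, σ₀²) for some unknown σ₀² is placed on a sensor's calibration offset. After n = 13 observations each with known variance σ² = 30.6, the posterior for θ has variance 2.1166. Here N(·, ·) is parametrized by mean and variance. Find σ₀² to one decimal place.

σ₀² = 21.0

For the Normal–Normal model with known σ², precisions add: τ_n = τ₀ + n/σ².
So 1/σ₀² = 1/2.1166 − 13/30.6 = 0.472456 − 0.424837 = 0.047619.
Hence σ₀² = 1/0.047619 ≈ 21.0.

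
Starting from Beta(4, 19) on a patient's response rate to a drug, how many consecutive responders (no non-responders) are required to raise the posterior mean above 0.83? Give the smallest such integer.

After k responders and 0 non-responders the posterior is Beta(4+k, 19), with mean (4+k)/(4+19+k).
Set (4+k)/(23+k) > 0.83 and solve: k > (0.83·23 − 4)/(1 − 0.83) = 88.765.
The smallest integer exceeding 88.765 is 89.

k = 89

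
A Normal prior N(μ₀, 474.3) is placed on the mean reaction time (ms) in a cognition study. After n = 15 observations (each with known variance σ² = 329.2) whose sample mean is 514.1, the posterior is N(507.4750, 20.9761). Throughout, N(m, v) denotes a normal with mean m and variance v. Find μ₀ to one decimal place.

μ₀ = 364.3

With known observation variance, the Normal–Normal posterior has precision τ_n = τ₀ + n/σ² and mean μ_n = (τ₀μ₀ + (n/σ²)x̄)/τ_n.
Here τ₀ = 1/474.3 = 0.002108 and τ_data = 15/329.2 = 0.045565, so τ_n = 0.047673.
Rearranging for μ₀: μ₀ = (μ_n·τ_n − τ_data·x̄)/τ₀ = (507.4750·0.047673 − 0.045565·514.1) / 0.002108 = 0.767889/0.002108 ≈ 364.3.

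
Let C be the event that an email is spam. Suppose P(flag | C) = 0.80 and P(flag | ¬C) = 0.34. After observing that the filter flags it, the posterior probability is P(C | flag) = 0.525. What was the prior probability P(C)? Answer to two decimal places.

P(C) = 0.32

In odds form, posterior odds = prior odds × likelihood ratio, so prior odds = posterior odds ÷ LR.
Posterior odds = 0.525/(1−0.525) = 1.1053. LR = 0.80/0.34 = 2.3529.
Prior odds = 1.1053/2.3529 = 0.4698, so P(C) = 0.4698/(1+0.4698) ≈ 0.32.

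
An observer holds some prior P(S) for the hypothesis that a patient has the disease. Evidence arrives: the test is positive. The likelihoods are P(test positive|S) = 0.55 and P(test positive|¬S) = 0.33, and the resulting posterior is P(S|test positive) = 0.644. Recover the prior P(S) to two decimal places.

P(S) = 0.52

In odds form, posterior odds = prior odds × likelihood ratio, so prior odds = posterior odds ÷ LR.
Posterior odds = 0.644/(1−0.644) = 1.8090. LR = 0.55/0.33 = 1.6667.
Prior odds = 1.8090/1.6667 = 1.0854, so P(S) = 1.0854/(1+1.0854) ≈ 0.52.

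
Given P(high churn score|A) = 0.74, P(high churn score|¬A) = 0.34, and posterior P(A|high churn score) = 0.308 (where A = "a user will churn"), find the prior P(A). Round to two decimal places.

Bayes' rule in odds form gives O(A|E) = O(A)·[P(E|A)/P(E|¬A)], hence O(A) = O(A|E)/LR.
Posterior odds = 0.308/(1−0.308) = 0.4451. LR = 0.74/0.34 = 2.1765.
Prior odds = 0.4451/2.1765 = 0.2045, so P(A) = 0.2045/(1+0.2045) ≈ 0.17.

P(A) = 0.17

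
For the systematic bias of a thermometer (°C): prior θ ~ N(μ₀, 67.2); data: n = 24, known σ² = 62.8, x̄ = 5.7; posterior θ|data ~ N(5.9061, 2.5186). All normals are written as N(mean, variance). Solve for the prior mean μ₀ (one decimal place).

With known observation variance, the Normal–Normal posterior has precision τ_n = τ₀ + n/σ² and mean μ_n = (τ₀μ₀ + (n/σ²)x̄)/τ_n.
Here τ₀ = 1/67.2 = 0.014881 and τ_data = 24/62.8 = 0.382166, so τ_n = 0.397047.
Rearranging for μ₀: μ₀ = (μ_n·τ_n − τ_data·x̄)/τ₀ = (5.9061·0.397047 − 0.382166·5.7) / 0.014881 = 0.166653/0.014881 ≈ 11.2.

μ₀ = 11.2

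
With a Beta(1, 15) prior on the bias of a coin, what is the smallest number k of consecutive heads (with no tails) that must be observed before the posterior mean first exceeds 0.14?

After k heads and 0 tails the posterior is Beta(1+k, 15), with mean (1+k)/(1+15+k).
Set (1+k)/(16+k) > 0.14 and solve: k > (0.14·16 − 1)/(1 − 0.14) = 1.442.
The smallest integer exceeding 1.442 is 2, and checking k=2: (3)/(18) = 0.1667 > 0.14.

k = 2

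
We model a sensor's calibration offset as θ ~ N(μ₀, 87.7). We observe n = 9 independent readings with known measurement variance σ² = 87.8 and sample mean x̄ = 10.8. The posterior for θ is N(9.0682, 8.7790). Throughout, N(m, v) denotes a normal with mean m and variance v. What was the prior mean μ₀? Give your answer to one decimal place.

μ₀ = -6.5

With known observation variance, the Normal–Normal posterior has precision τ_n = τ₀ + n/σ² and mean μ_n = (τ₀μ₀ + (n/σ²)x̄)/τ_n.
Here τ₀ = 1/87.7 = 0.011403 and τ_data = 9/87.8 = 0.102506, so τ_n = 0.113909.
Rearranging for μ₀: μ₀ = (μ_n·τ_n − τ_data·x̄)/τ₀ = (9.0682·0.113909 − 0.102506·10.8) / 0.011403 = -0.074115/0.011403 ≈ -6.5.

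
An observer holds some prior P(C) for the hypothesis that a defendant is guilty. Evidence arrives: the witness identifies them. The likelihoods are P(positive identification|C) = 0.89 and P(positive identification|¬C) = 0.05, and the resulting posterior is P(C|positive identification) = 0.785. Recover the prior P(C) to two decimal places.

In odds form, posterior odds = prior odds × likelihood ratio, so prior odds = posterior odds ÷ LR.
Posterior odds = 0.785/(1−0.785) = 3.6512. LR = 0.89/0.05 = 17.8000.
Prior odds = 3.6512/17.8000 = 0.2051, so P(C) = 0.2051/(1+0.2051) ≈ 0.17.

P(C) = 0.17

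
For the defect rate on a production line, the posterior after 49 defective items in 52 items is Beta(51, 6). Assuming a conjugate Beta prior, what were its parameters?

Beta is conjugate to the binomial likelihood: posterior = Beta(α+s, β+f).
Subtract the data counts: 51−49=2, 6−3=3.

Beta(2, 3)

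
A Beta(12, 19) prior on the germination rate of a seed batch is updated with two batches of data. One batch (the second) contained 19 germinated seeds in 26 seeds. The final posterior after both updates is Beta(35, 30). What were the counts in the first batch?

4 germinated seeds and 4 non-germinating seeds

Because Beta–binomial updating is additive in the counts, the combined data contributed (α_post−α_prior, β_post−β_prior) successes and failures.
Total across both batches: 35−12=23 germinated seeds, 30−19=11 non-germinating seeds.
Subtract the second batch: 23−19=4 germinated seeds and 11−7=4 non-germinating seeds.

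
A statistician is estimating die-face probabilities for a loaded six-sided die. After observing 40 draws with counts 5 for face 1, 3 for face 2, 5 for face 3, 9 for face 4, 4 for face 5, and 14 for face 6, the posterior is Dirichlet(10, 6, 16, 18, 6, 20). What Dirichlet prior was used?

Dirichlet(5, 3, 11, 9, 2, 6)

For a Dirichlet(α) prior with multinomial counts c, the posterior is Dirichlet(α + c) componentwise.
Subtract each count from the matching posterior parameter: 10−5=5, 6−3=3, 16−5=11, 18−9=9, 6−4=2, 20−14=6.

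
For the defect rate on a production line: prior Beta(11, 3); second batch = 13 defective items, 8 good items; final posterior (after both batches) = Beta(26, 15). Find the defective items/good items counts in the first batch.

Sequential conjugate updates are equivalent to a single update on the pooled data, so total successes = posterior α − prior α and total failures = posterior β − prior β.
Total across both batches: 26−11=15 defective items, 15−3=12 good items.
Subtract the second batch: 15−13=2 defective items and 12−8=4 good items.

2 defective items and 4 good items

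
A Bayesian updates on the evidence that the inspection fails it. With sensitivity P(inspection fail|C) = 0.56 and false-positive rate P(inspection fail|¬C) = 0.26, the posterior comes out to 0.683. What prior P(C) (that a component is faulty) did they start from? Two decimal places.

In odds form, posterior odds = prior odds × likelihood ratio, so prior odds = posterior odds ÷ LR.
Posterior odds = 0.683/(1−0.683) = 2.1546. LR = 0.56/0.26 = 2.1538.
Prior odds = 2.1546/2.1538 = 1.0004, so P(C) = 1.0004/(1+1.0004) ≈ 0.50.

P(C) = 0.50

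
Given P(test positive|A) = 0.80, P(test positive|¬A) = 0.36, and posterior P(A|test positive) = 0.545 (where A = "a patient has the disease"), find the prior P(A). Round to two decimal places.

In odds form, posterior odds = prior odds × likelihood ratio, so prior odds = posterior odds ÷ LR.
Posterior odds = 0.545/(1−0.545) = 1.1978. LR = 0.80/0.36 = 2.2222.
Prior odds = 1.1978/2.2222 = 0.5390, so P(A) = 0.5390/(1+0.5390) ≈ 0.35.

P(A) = 0.35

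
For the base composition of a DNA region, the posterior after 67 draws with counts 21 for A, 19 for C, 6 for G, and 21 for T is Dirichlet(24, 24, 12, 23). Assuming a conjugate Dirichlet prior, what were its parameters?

Dirichlet(3, 5, 6, 2)

For a Dirichlet(α) prior with multinomial counts c, the posterior is Dirichlet(α + c) componentwise.
Subtract each count from the matching posterior parameter: 24−21=3, 24−19=5, 12−6=6, 23−21=2.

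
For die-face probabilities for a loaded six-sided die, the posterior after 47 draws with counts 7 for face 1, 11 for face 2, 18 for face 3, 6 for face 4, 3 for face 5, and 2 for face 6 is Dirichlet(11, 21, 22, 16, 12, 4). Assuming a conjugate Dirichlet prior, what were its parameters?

For a Dirichlet(α) prior with multinomial counts c, the posterior is Dirichlet(α + c) componentwise.
Subtract each count from the matching posterior parameter: 11−7=4, 21−11=10, 22−18=4, 16−6=10, 12−3=9, 4−2=2.

Dirichlet(4, 10, 4, 10, 9, 2)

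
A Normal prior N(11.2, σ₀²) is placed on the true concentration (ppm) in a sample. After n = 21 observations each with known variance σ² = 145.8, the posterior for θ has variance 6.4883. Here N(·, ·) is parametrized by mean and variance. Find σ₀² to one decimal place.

σ₀² = 99.1

For the Normal–Normal model with known σ², precisions add: τ_n = τ₀ + n/σ².
So 1/σ₀² = 1/6.4883 − 21/145.8 = 0.154124 − 0.144033 = 0.010091.
Hence σ₀² = 1/0.010091 ≈ 99.1.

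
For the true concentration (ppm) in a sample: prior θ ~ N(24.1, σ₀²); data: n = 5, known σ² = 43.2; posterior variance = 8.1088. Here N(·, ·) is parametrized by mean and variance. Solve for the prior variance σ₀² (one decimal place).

Posterior precision equals prior precision plus data precision: 1/σ_n² = 1/σ₀² + n/σ².
So 1/σ₀² = 1/8.1088 − 5/43.2 = 0.123323 − 0.115741 = 0.007582.
Hence σ₀² = 1/0.007582 ≈ 131.9.

σ₀² = 131.9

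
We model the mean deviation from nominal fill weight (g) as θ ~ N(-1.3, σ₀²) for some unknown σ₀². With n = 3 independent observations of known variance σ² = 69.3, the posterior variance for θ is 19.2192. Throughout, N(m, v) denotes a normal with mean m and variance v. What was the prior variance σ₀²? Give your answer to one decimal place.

Posterior precision equals prior precision plus data precision: 1/σ_n² = 1/σ₀² + n/σ².
So 1/σ₀² = 1/19.2192 − 3/69.3 = 0.052031 − 0.043290 = 0.008741.
Hence σ₀² = 1/0.008741 ≈ 114.4.

σ₀² = 114.4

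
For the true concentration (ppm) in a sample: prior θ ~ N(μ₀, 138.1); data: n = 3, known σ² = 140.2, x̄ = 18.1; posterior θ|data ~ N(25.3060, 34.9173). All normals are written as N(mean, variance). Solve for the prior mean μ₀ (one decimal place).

μ₀ = 46.6

The posterior mean is a precision-weighted average: μ_n = (τ₀μ₀ + τ_data·x̄)/(τ₀+τ_data), with τ₀=1/σ₀² and τ_data=n/σ².
Here τ₀ = 1/138.1 = 0.007241 and τ_data = 3/140.2 = 0.021398, so τ_n = 0.028639.
Rearranging for μ₀: μ₀ = (μ_n·τ_n − τ_data·x̄)/τ₀ = (25.3060·0.028639 − 0.021398·18.1) / 0.007241 = 0.337435/0.007241 ≈ 46.6.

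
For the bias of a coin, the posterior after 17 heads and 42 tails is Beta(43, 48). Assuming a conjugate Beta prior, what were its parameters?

A Beta(α, β) prior with s successes and f failures in binomial data gives a Beta(α+s, β+f) posterior.
So α = 43 − 17 = 26 and β = 48 − 42 = 6.

Beta(26, 6)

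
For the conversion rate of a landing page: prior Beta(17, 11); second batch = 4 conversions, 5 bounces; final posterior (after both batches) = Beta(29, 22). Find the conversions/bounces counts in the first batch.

Because Beta–binomial updating is additive in the counts, the combined data contributed (α_post−α_prior, β_post−β_prior) successes and failures.
Total across both batches: 29−17=12 conversions, 22−11=11 bounces.
Subtract the second batch: 12−4=8 conversions and 11−5=6 bounces.

8 conversions and 6 bounces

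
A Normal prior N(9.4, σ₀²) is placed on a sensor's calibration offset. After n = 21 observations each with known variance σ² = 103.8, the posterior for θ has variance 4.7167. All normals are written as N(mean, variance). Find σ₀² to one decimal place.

σ₀² = 103.1

Posterior precision equals prior precision plus data precision: 1/σ_n² = 1/σ₀² + n/σ².
So 1/σ₀² = 1/4.7167 − 21/103.8 = 0.212013 − 0.202312 = 0.009701.
Hence σ₀² = 1/0.009701 ≈ 103.1.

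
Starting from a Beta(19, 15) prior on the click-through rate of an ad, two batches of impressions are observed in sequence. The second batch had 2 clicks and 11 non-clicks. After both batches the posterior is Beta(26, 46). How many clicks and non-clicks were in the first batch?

5 clicks and 20 non-clicks

Sequential conjugate updates are equivalent to a single update on the pooled data, so total successes = posterior α − prior α and total failures = posterior β − prior β.
Total across both batches: 26−19=7 clicks, 46−15=31 non-clicks.
Subtract the second batch: 7−2=5 clicks and 31−11=20 non-clicks.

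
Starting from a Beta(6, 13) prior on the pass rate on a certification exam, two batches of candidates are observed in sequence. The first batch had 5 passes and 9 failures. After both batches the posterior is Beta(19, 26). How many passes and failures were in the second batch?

Sequential conjugate updates are equivalent to a single update on the pooled data, so total successes = posterior α − prior α and total failures = posterior β − prior β.
Total across both batches: 19−6=13 passes, 26−13=13 failures.
Subtract the first batch: 13−5=8 passes and 13−9=4 failures.

8 passes and 4 failures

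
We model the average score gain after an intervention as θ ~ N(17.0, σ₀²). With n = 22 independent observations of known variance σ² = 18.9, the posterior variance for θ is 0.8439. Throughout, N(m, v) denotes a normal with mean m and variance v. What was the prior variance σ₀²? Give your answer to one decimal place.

σ₀² = 47.7

Posterior precision equals prior precision plus data precision: 1/σ_n² = 1/σ₀² + n/σ².
So 1/σ₀² = 1/0.8439 − 22/18.9 = 1.184975 − 1.164021 = 0.020954.
Hence σ₀² = 1/0.020954 ≈ 47.7.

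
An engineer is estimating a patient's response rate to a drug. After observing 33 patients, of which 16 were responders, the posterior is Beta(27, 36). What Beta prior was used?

A Beta(α, β) prior with s successes and f failures in binomial data gives a Beta(α+s, β+f) posterior.
So α = 27 − 16 = 11 and β = 36 − 17 = 19.

Beta(11, 19)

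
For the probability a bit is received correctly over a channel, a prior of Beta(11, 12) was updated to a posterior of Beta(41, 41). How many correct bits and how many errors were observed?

30 correct bits and 29 errors

Under Beta–binomial conjugacy the posterior parameters are (a+s, b+f).
Match parameters: s=41−11=30, f=41−12=29.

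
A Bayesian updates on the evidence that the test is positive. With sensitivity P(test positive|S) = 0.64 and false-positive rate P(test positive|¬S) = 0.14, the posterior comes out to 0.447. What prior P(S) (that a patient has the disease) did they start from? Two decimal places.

Bayes' rule in odds form gives O(S|E) = O(S)·[P(E|S)/P(E|¬S)], hence O(S) = O(S|E)/LR.
Posterior odds = 0.447/(1−0.447) = 0.8083. LR = 0.64/0.14 = 4.5714.
Prior odds = 0.8083/4.5714 = 0.1768, so P(S) = 0.1768/(1+0.1768) ≈ 0.15.

P(S) = 0.15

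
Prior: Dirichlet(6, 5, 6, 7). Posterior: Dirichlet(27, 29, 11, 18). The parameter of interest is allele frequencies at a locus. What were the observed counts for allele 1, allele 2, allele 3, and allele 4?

counts (21, 24, 5, 11)

For a Dirichlet(α) prior with multinomial counts c, the posterior is Dirichlet(α + c) componentwise.
Counts are posterior − prior componentwise: 27−6=21, 29−5=24, 11−6=5, 18−7=11.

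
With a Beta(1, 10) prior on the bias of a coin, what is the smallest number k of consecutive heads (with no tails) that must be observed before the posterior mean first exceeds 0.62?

k = 16

After k heads and 0 tails the posterior is Beta(1+k, 10), with mean (1+k)/(1+10+k).
Set (1+k)/(11+k) > 0.62 and solve: k > (0.62·11 − 1)/(1 − 0.62) = 15.316.
The smallest integer exceeding 15.316 is 16, and checking k=16: (17)/(27) = 0.6296 > 0.62.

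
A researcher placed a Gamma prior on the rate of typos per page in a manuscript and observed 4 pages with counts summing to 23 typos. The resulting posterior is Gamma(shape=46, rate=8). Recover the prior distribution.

A Gamma(α, β) prior (rate parametrization) on a Poisson rate with n observations summing to S gives posterior Gamma(α+S, β+n).
So α = 46 − 23 = 23 and β = 8 − 4 = 4.

Gamma(shape=23, rate=4)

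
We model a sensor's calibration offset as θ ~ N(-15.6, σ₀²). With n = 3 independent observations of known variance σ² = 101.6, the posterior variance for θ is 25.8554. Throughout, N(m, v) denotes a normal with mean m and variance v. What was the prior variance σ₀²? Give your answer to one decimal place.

σ₀² = 109.3

For the Normal–Normal model with known σ², precisions add: τ_n = τ₀ + n/σ².
So 1/σ₀² = 1/25.8554 − 3/101.6 = 0.038677 − 0.029528 = 0.009149.
Hence σ₀² = 1/0.009149 ≈ 109.3.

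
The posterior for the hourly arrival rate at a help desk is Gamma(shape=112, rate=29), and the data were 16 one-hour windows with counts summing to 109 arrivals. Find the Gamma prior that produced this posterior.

A Gamma(α, β) prior (rate parametrization) on a Poisson rate with n observations summing to S gives posterior Gamma(α+S, β+n).
So α = 112 − 109 = 3 and β = 29 − 16 = 13.

Gamma(shape=3, rate=13)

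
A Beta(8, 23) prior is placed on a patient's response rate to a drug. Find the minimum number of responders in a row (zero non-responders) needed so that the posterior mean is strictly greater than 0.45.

After k responders and 0 non-responders the posterior is Beta(8+k, 23), with mean (8+k)/(8+23+k).
Set (8+k)/(31+k) > 0.45 and solve: k > (0.45·31 − 8)/(1 − 0.45) = 10.818.
The smallest integer exceeding 10.818 is 11, and checking k=11: (19)/(42) = 0.4524 > 0.45.

k = 11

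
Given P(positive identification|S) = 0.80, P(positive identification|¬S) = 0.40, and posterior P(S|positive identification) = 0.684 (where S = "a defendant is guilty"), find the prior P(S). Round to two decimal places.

Bayes' rule in odds form gives O(S|E) = O(S)·[P(E|S)/P(E|¬S)], hence O(S) = O(S|E)/LR.
Posterior odds = 0.684/(1−0.684) = 2.1646. LR = 0.80/0.40 = 2.0000.
Prior odds = 2.1646/2.0000 = 1.0823, so P(S) = 1.0823/(1+1.0823) ≈ 0.52.

P(S) = 0.52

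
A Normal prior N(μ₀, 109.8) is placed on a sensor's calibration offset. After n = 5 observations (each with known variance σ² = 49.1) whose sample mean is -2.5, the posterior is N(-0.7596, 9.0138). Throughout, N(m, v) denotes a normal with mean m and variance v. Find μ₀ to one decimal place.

μ₀ = 18.7

The posterior mean is a precision-weighted average: μ_n = (τ₀μ₀ + τ_data·x̄)/(τ₀+τ_data), with τ₀=1/σ₀² and τ_data=n/σ².
Here τ₀ = 1/109.8 = 0.009107 and τ_data = 5/49.1 = 0.101833, so τ_n = 0.110940.
Rearranging for μ₀: μ₀ = (μ_n·τ_n − τ_data·x̄)/τ₀ = (-0.7596·0.110940 − 0.101833·-2.5) / 0.009107 = 0.170312/0.009107 ≈ 18.7.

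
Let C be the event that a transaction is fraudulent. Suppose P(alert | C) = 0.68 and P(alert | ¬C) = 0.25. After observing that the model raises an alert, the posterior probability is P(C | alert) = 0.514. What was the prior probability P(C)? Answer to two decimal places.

Bayes' rule in odds form gives O(C|E) = O(C)·[P(E|C)/P(E|¬C)], hence O(C) = O(C|E)/LR.
Posterior odds = 0.514/(1−0.514) = 1.0576. LR = 0.68/0.25 = 2.7200.
Prior odds = 1.0576/2.7200 = 0.3888, so P(C) = 0.3888/(1+0.3888) ≈ 0.28.

P(C) = 0.28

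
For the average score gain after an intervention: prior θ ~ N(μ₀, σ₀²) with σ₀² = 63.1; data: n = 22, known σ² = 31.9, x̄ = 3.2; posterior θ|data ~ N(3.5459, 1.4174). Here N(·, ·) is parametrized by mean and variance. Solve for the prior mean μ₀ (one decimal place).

The posterior mean is a precision-weighted average: μ_n = (τ₀μ₀ + τ_data·x̄)/(τ₀+τ_data), with τ₀=1/σ₀² and τ_data=n/σ².
Here τ₀ = 1/63.1 = 0.015848 and τ_data = 22/31.9 = 0.689655, so τ_n = 0.705503.
Rearranging for μ₀: μ₀ = (μ_n·τ_n − τ_data·x̄)/τ₀ = (3.5459·0.705503 − 0.689655·3.2) / 0.015848 = 0.294747/0.015848 ≈ 18.6.

μ₀ = 18.6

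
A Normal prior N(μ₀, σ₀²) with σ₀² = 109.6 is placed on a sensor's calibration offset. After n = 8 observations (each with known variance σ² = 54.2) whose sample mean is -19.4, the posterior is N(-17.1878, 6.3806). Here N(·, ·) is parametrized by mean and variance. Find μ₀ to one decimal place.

μ₀ = 18.6

The posterior mean is a precision-weighted average: μ_n = (τ₀μ₀ + τ_data·x̄)/(τ₀+τ_data), with τ₀=1/σ₀² and τ_data=n/σ².
Here τ₀ = 1/109.6 = 0.009124 and τ_data = 8/54.2 = 0.147601, so τ_n = 0.156725.
Rearranging for μ₀: μ₀ = (μ_n·τ_n − τ_data·x̄)/τ₀ = (-17.1878·0.156725 − 0.147601·-19.4) / 0.009124 = 0.169701/0.009124 ≈ 18.6.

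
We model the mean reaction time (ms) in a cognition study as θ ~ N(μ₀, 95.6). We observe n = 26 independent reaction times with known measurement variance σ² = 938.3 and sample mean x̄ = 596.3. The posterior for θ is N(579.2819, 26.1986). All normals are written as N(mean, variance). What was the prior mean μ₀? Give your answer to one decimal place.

μ₀ = 534.2

The posterior mean is a precision-weighted average: μ_n = (τ₀μ₀ + τ_data·x̄)/(τ₀+τ_data), with τ₀=1/σ₀² and τ_data=n/σ².
Here τ₀ = 1/95.6 = 0.010460 and τ_data = 26/938.3 = 0.027710, so τ_n = 0.038170.
Rearranging for μ₀: μ₀ = (μ_n·τ_n − τ_data·x̄)/τ₀ = (579.2819·0.038170 − 0.027710·596.3) / 0.010460 = 5.587717/0.010460 ≈ 534.2.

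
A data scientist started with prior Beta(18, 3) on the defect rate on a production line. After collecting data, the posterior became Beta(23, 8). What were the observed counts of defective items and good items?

A Beta(α, β) prior with s successes and f failures in binomial data gives a Beta(α+s, β+f) posterior.
Match parameters: s=23−18=5, f=8−3=5.

5 defective items and 5 good items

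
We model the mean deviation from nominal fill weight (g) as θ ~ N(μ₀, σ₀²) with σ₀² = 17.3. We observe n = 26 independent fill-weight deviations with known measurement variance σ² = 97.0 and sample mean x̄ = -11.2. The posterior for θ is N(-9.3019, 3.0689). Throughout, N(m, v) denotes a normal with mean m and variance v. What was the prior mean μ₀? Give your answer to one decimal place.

μ₀ = -0.5

With known observation variance, the Normal–Normal posterior has precision τ_n = τ₀ + n/σ² and mean μ_n = (τ₀μ₀ + (n/σ²)x̄)/τ_n.
Here τ₀ = 1/17.3 = 0.057803 and τ_data = 26/97.0 = 0.268041, so τ_n = 0.325844.
Rearranging for μ₀: μ₀ = (μ_n·τ_n − τ_data·x̄)/τ₀ = (-9.3019·0.325844 − 0.268041·-11.2) / 0.057803 = -0.028909/0.057803 ≈ -0.5.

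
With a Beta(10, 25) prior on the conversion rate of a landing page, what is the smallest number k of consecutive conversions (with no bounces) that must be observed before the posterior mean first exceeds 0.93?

After k conversions and 0 bounces the posterior is Beta(10+k, 25), with mean (10+k)/(10+25+k).
Set (10+k)/(35+k) > 0.93 and solve: k > (0.93·35 − 10)/(1 − 0.93) = 322.143.
The smallest integer exceeding 322.143 is 323, and checking k=323: (333)/(358) = 0.9302 > 0.93.

k = 323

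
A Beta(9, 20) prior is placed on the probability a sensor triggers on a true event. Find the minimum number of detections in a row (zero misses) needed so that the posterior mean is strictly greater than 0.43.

After k detections and 0 misses the posterior is Beta(9+k, 20), with mean (9+k)/(9+20+k).
Set (9+k)/(29+k) > 0.43 and solve: k > (0.43·29 − 9)/(1 − 0.43) = 6.088.
The smallest integer exceeding 6.088 is 7.

k = 7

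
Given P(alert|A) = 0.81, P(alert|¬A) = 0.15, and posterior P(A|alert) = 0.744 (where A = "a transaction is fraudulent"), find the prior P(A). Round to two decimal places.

Bayes' rule in odds form gives O(A|E) = O(A)·[P(E|A)/P(E|¬A)], hence O(A) = O(A|E)/LR.
Posterior odds = 0.744/(1−0.744) = 2.9062. LR = 0.81/0.15 = 5.4000.
Prior odds = 2.9062/5.4000 = 0.5382, so P(A) = 0.5382/(1+0.5382) ≈ 0.35.

P(A) = 0.35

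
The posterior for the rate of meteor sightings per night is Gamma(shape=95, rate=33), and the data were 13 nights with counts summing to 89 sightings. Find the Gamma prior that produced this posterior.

Gamma(shape=6, rate=20)

A Gamma(α, β) prior (rate parametrization) on a Poisson rate with n observations summing to S gives posterior Gamma(α+S, β+n).
So α = 95 − 89 = 6 and β = 33 − 13 = 20.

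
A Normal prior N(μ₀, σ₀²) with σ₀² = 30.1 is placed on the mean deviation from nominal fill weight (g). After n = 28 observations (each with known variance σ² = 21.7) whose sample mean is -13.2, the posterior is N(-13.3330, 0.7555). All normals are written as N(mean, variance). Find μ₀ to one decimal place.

The posterior mean is a precision-weighted average: μ_n = (τ₀μ₀ + τ_data·x̄)/(τ₀+τ_data), with τ₀=1/σ₀² and τ_data=n/σ².
Here τ₀ = 1/30.1 = 0.033223 and τ_data = 28/21.7 = 1.290323, so τ_n = 1.323546.
Rearranging for μ₀: μ₀ = (μ_n·τ_n − τ_data·x̄)/τ₀ = (-13.3330·1.323546 − 1.290323·-13.2) / 0.033223 = -0.614575/0.033223 ≈ -18.5.

μ₀ = -18.5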